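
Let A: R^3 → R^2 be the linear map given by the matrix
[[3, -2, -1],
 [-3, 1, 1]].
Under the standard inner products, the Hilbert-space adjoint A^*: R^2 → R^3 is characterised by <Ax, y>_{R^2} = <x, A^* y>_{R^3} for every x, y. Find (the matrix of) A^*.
A^* = A^T =
[[3, -3],
 [-2, 1],
 [-1, 1]]

For real matrices with standard dot products, the defining identity <Ax, y> = <x, A^* y> gives (Ax)^T y = x^T (A^*) y, i.e. x^T A^T y = x^T (A^*) y. Since this holds for all x, y, we must have A^* = A^T. Therefore
A^* =
[[3, -3],
 [-2, 1],
 [-1, 1]].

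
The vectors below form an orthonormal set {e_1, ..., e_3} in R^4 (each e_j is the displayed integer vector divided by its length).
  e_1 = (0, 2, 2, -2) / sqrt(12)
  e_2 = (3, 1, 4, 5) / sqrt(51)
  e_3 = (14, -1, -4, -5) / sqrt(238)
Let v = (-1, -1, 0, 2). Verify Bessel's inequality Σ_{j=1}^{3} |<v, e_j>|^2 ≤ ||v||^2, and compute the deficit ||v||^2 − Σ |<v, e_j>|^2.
Σ |<v, e_j>|^2 = 83/14; ||v||^2 = 6; deficit = 1/14

Write each e_j = u_j / sqrt(<u_j, u_j>) where u_j is the displayed integer vector. Then <v, e_j> = <v, u_j> / sqrt(<u_j, u_j>), so |<v, e_j>|^2 = <v, u_j>^2 / <u_j, u_j>.
Coefficients: <v, e_1> = -6/sqrt(12), <v, e_2> = 6/sqrt(51), <v, e_3> = -23/sqrt(238).
Square and sum: Σ |<v, e_j>|^2 = 83/14.
Compute ||v||^2 = v·v = 6.
Deficit = 6 − 83/14 = 1/14 ≥ 0, confirming Bessel's inequality. (The deficit equals ||v − Σ <v,e_j> e_j||^2, the squared distance from v to span{e_j}.)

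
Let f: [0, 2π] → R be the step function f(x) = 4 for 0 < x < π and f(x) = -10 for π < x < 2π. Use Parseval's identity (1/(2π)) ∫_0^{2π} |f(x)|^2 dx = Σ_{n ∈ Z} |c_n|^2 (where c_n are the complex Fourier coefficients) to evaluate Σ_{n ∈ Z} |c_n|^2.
Σ |c_n|^2 = 58

Parseval equates the L^2 energy of f (normalised by 1/(2π)) with the ℓ^2 sum of its Fourier coefficients: (1/(2π)) ∫_0^{2π} |f|^2 = Σ |c_n|^2.
Compute the left side: (1/(2π)) [∫_0^π 4^2 dx + ∫_π^{2π} (-10)^2 dx] = (1/(2π)) · (16π + 100π) = (16 + 100)/2 = 58.
So Σ_{n ∈ Z} |c_n|^2 = 58.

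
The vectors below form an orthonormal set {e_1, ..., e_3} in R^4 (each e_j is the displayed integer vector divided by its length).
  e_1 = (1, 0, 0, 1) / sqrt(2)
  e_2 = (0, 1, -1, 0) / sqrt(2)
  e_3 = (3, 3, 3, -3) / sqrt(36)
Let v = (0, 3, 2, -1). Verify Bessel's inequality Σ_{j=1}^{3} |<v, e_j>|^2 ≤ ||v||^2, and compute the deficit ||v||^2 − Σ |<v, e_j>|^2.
Σ |<v, e_j>|^2 = 10; ||v||^2 = 14; deficit = 4

Write each e_j = u_j / sqrt(<u_j, u_j>) where u_j is the displayed integer vector. Then <v, e_j> = <v, u_j> / sqrt(<u_j, u_j>), so |<v, e_j>|^2 = <v, u_j>^2 / <u_j, u_j>.
Coefficients: <v, e_1> = -1/sqrt(2), <v, e_2> = 1/sqrt(2), <v, e_3> = 18/sqrt(36).
Square and sum: Σ |<v, e_j>|^2 = 10.
Compute ||v||^2 = v·v = 14.
Deficit = 14 − 10 = 4 ≥ 0, confirming Bessel's inequality. (The deficit equals ||v − Σ <v,e_j> e_j||^2, the squared distance from v to span{e_j}.)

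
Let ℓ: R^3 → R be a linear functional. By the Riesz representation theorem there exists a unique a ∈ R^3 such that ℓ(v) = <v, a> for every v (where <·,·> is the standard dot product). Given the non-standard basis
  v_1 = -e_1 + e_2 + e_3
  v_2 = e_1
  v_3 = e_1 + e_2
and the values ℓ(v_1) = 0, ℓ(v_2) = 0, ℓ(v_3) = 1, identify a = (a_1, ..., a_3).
a = (0, 1, -1)

Write a = (a_1, ..., a_3) in the standard basis. For each basis vector v_i, ℓ(v_i) = <v_i, a> is a linear equation in the a_j's. Collect the n equations into a matrix system V a = ℓ, where row i of V is v_i (expressed in the standard basis). Since V is invertible (lower-triangular with 1s on the diagonal, up to permutation), solve by back-substitution:
  V =
[[-1, 1, 1],
 [1, 0, 0],
 [1, 1, 0]]
  V a = (0, 0, 1)
Solving gives a = (0, 1, -1).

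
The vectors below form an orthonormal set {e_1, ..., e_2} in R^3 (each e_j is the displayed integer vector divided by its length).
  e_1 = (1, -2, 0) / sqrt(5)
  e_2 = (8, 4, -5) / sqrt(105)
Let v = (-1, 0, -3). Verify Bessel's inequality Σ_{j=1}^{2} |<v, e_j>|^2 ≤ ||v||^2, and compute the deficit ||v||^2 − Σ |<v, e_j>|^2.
Σ |<v, e_j>|^2 = 2/3; ||v||^2 = 10; deficit = 28/3

Write each e_j = u_j / sqrt(<u_j, u_j>) where u_j is the displayed integer vector. Then <v, e_j> = <v, u_j> / sqrt(<u_j, u_j>), so |<v, e_j>|^2 = <v, u_j>^2 / <u_j, u_j>.
Coefficients: <v, e_1> = -1/sqrt(5), <v, e_2> = 7/sqrt(105).
Square and sum: Σ |<v, e_j>|^2 = 2/3.
Compute ||v||^2 = v·v = 10.
Deficit = 10 − 2/3 = 28/3 ≥ 0, confirming Bessel's inequality. (The deficit equals ||v − Σ <v,e_j> e_j||^2, the squared distance from v to span{e_j}.)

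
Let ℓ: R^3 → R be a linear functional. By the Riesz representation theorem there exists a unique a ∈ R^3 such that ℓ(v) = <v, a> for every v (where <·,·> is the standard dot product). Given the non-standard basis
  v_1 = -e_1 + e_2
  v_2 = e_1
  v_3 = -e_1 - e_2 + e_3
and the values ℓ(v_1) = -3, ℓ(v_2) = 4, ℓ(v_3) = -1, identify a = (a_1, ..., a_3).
a = (4, 1, 4)

Write a = (a_1, ..., a_3) in the standard basis. For each basis vector v_i, ℓ(v_i) = <v_i, a> is a linear equation in the a_j's. Collect the n equations into a matrix system V a = ℓ, where row i of V is v_i (expressed in the standard basis). Since V is invertible (lower-triangular with 1s on the diagonal, up to permutation), solve by back-substitution:
  V =
[[-1, 1, 0],
 [1, 0, 0],
 [-1, -1, 1]]
  V a = (-3, 4, -1)
Solving gives a = (4, 1, 4).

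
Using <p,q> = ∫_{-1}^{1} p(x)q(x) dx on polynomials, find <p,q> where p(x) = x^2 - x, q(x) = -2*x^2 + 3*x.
<p,q> = -14/5

Expand the product: p(x)·q(x) = -2*x^4 + 5*x^3 - 3*x^2.
∫_{-1}^{1} of each monomial x^k gives [2/(k+1) if k even, 0 if k odd]. Integrating term-by-term (or equivalently evaluating the antiderivative F(x) = -2*x^5/5 + 5*x^4/4 - x^3 at the endpoints):
  F(1) − F(−1) = -3/20 − (53/20) = -14/5.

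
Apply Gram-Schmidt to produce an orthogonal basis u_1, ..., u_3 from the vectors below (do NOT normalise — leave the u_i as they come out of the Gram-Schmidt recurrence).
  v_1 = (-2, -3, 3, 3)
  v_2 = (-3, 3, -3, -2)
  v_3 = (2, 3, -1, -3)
Orthogonal basis:
  u_1 = (-2, -3, 3, 3)
  u_2 = (-129/31, 39/31, -39/31, -8/31)
  u_3 = (-6/49, 36/49, 62/49, -30/49)

Apply the Gram-Schmidt recurrence
  u_1 = v_1
  u_i = v_i − Σ_{j<i} ((v_i · u_j) / (u_j · u_j)) · u_j.

Step by step this gives:
  u_1 = (-2, -3, 3, 3)
  u_2 = (-129/31, 39/31, -39/31, -8/31)
  u_3 = (-6/49, 36/49, 62/49, -30/49)

Orthogonality check:
  u_2 · u_1 = 0 (should be 0)
  u_3 · u_1 = 0 (should be 0)
  u_3 · u_2 = 0 (should be 0)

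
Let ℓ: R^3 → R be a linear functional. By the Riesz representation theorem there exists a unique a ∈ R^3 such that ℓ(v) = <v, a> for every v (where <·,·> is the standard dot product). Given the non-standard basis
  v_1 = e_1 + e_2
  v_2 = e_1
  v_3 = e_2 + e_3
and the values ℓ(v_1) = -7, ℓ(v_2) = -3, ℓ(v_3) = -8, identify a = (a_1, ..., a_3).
a = (-3, -4, -4)

Write a = (a_1, ..., a_3) in the standard basis. For each basis vector v_i, ℓ(v_i) = <v_i, a> is a linear equation in the a_j's. Collect the n equations into a matrix system V a = ℓ, where row i of V is v_i (expressed in the standard basis). Since V is invertible (lower-triangular with 1s on the diagonal, up to permutation), solve by back-substitution:
  V =
[[1, 1, 0],
 [1, 0, 0],
 [0, 1, 1]]
  V a = (-7, -3, -8)
Solving gives a = (-3, -4, -4).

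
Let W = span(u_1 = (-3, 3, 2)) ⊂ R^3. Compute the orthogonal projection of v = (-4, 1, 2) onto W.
proj_W(v) = (-57/22, 57/22, 19/11)

Set up U = [u_1 | ... | u_1] ∈ R^(3×1). The projector onto W = col(U) is P = U (U^T U)^(-1) U^T.
Compute U^T U =
  [22],
and U^T v = (19).
Solve U^T U · c = U^T v for the coefficients: c = (19/22). The projection is proj_W(v) = U c.
Check: (v - proj_W(v)) · u_1 = 0  (should be 0).
Result: proj_W(v) = (-57/22, 57/22, 19/11).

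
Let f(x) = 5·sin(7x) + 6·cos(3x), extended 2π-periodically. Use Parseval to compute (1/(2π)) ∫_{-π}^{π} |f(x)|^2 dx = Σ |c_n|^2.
Σ |c_n|^2 = 61/2

Expand |f|^2 and use orthogonality of {sin(nx), cos(mx)} on [-π, π]:
  ∫_{-π}^{π} sin(nx)^2 dx = π, ∫ cos(mx)^2 dx = π, and cross terms integrate to 0.
So ∫_{-π}^{π} f(x)^2 dx = 5^2 · π + 6^2 · π = (25 + 36)π.
Divide by 2π: (25 + 36)/2 = 61/2.
By Parseval, this equals Σ |c_n|^2.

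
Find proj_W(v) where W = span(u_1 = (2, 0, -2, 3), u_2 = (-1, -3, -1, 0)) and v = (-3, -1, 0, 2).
proj_W(v) = (-6/11, -18/11, -6/11, 0)

Set up U = [u_1 | ... | u_2] ∈ R^(4×2). The projector onto W = col(U) is P = U (U^T U)^(-1) U^T.
Compute U^T U =
  [17, 0]
  [0, 11],
and U^T v = (0, 6).
Solve U^T U · c = U^T v for the coefficients: c = (0, 6/11). The projection is proj_W(v) = U c.
Check: (v - proj_W(v)) · u_1 = 0  (should be 0).
Check: (v - proj_W(v)) · u_2 = 0  (should be 0).
Result: proj_W(v) = (-6/11, -18/11, -6/11, 0).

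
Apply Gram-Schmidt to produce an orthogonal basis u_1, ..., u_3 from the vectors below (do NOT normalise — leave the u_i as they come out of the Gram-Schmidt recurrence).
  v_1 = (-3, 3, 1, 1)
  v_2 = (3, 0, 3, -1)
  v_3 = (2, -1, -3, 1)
Orthogonal basis:
  u_1 = (-3, 3, 1, 1)
  u_2 = (39/20, 21/20, 67/20, -13/20)
  u_3 = (422/331, 380/331, -285/331, 411/331)

Apply the Gram-Schmidt recurrence
  u_1 = v_1
  u_i = v_i − Σ_{j<i} ((v_i · u_j) / (u_j · u_j)) · u_j.

Step by step this gives:
  u_1 = (-3, 3, 1, 1)
  u_2 = (39/20, 21/20, 67/20, -13/20)
  u_3 = (422/331, 380/331, -285/331, 411/331)

Orthogonality check:
  u_2 · u_1 = 0 (should be 0)
  u_3 · u_1 = 0 (should be 0)
  u_3 · u_2 = 0 (should be 0)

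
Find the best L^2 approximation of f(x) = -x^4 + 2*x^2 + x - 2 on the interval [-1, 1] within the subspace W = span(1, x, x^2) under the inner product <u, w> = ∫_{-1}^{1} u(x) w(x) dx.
g(x) = 8*x^2/7 + x - 67/35

The best approximation g ∈ W is the orthogonal projection of f onto W. Writing g = a_0 + a_1 x + a_2 x^2, the coefficients solve the normal equations G · a = b where
  G_{ij} = <φ_i, φ_j> and b_i = <f, φ_i>, with φ_0 = 1, φ_1 = x, φ_2 = x^2.
G =
  [2, 0, 2/3]
  [0, 2/3, 0]
  [2/3, 0, 2/5],
b = (-46/15, 2/3, -86/105).
Solving gives a_0 = -67/35, a_1 = 1, a_2 = 8/7, so
  g(x) = 8*x^2/7 + x - 67/35.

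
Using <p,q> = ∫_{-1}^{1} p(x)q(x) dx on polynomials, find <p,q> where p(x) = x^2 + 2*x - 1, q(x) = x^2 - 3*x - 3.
<p,q> = -4/15

Expand the product: p(x)·q(x) = x^4 - x^3 - 10*x^2 - 3*x + 3.
∫_{-1}^{1} of each monomial x^k gives [2/(k+1) if k even, 0 if k odd]. Integrating term-by-term (or equivalently evaluating the antiderivative F(x) = x^5/5 - x^4/4 - 10*x^3/3 - 3*x^2/2 + 3*x at the endpoints):
  F(1) − F(−1) = -113/60 − (-97/60) = -4/15.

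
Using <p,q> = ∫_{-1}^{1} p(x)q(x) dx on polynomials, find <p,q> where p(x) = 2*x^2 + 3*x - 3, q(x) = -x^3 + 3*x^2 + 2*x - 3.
<p,q> = 66/5

Expand the product: p(x)·q(x) = -2*x^5 + 3*x^4 + 16*x^3 - 9*x^2 - 15*x + 9.
∫_{-1}^{1} of each monomial x^k gives [2/(k+1) if k even, 0 if k odd]. Integrating term-by-term (or equivalently evaluating the antiderivative F(x) = -x^6/3 + 3*x^5/5 + 4*x^4 - 3*x^3 - 15*x^2/2 + 9*x at the endpoints):
  F(1) − F(−1) = 83/30 − (-313/30) = 66/5.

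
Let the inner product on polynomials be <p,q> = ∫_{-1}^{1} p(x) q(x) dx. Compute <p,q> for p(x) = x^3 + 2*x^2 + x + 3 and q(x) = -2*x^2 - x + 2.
<p,q> = 8

Expand the product: p(x)·q(x) = -2*x^5 - 5*x^4 - 2*x^3 - 3*x^2 - x + 6.
∫_{-1}^{1} of each monomial x^k gives [2/(k+1) if k even, 0 if k odd]. Integrating term-by-term (or equivalently evaluating the antiderivative F(x) = -x^6/3 - x^5 - x^4/2 - x^3 - x^2/2 + 6*x at the endpoints):
  F(1) − F(−1) = 8/3 − (-16/3) = 8.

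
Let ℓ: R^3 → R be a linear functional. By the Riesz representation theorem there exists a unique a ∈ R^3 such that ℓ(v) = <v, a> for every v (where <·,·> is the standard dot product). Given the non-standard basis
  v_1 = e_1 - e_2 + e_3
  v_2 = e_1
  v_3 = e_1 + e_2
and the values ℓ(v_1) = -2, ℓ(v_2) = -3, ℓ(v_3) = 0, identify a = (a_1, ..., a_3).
a = (-3, 3, 4)

Write a = (a_1, ..., a_3) in the standard basis. For each basis vector v_i, ℓ(v_i) = <v_i, a> is a linear equation in the a_j's. Collect the n equations into a matrix system V a = ℓ, where row i of V is v_i (expressed in the standard basis). Since V is invertible (lower-triangular with 1s on the diagonal, up to permutation), solve by back-substitution:
  V =
[[1, -1, 1],
 [1, 0, 0],
 [1, 1, 0]]
  V a = (-2, -3, 0)
Solving gives a = (-3, 3, 4).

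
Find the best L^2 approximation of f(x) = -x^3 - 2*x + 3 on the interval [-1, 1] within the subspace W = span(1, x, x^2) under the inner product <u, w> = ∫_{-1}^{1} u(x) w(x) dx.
g(x) = 3 - 13*x/5

The best approximation g ∈ W is the orthogonal projection of f onto W. Writing g = a_0 + a_1 x + a_2 x^2, the coefficients solve the normal equations G · a = b where
  G_{ij} = <φ_i, φ_j> and b_i = <f, φ_i>, with φ_0 = 1, φ_1 = x, φ_2 = x^2.
G =
  [2, 0, 2/3]
  [0, 2/3, 0]
  [2/3, 0, 2/5],
b = (6, -26/15, 2).
Solving gives a_0 = 3, a_1 = -13/5, a_2 = 0, so
  g(x) = 3 - 13*x/5.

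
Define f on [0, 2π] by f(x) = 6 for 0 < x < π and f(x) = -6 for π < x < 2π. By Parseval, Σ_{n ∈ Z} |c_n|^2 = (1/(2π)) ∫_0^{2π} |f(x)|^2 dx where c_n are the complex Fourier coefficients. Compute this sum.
Σ |c_n|^2 = 36

Parseval equates the L^2 energy of f (normalised by 1/(2π)) with the ℓ^2 sum of its Fourier coefficients: (1/(2π)) ∫_0^{2π} |f|^2 = Σ |c_n|^2.
Compute the left side: (1/(2π)) [∫_0^π 6^2 dx + ∫_π^{2π} (-6)^2 dx] = (1/(2π)) · (36π + 36π) = (36 + 36)/2 = 36.
So Σ_{n ∈ Z} |c_n|^2 = 36.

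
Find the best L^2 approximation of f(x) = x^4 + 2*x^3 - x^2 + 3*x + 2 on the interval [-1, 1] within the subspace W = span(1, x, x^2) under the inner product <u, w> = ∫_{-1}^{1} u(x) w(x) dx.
g(x) = -x^2/7 + 21*x/5 + 67/35

The best approximation g ∈ W is the orthogonal projection of f onto W. Writing g = a_0 + a_1 x + a_2 x^2, the coefficients solve the normal equations G · a = b where
  G_{ij} = <φ_i, φ_j> and b_i = <f, φ_i>, with φ_0 = 1, φ_1 = x, φ_2 = x^2.
G =
  [2, 0, 2/3]
  [0, 2/3, 0]
  [2/3, 0, 2/5],
b = (56/15, 14/5, 128/105).
Solving gives a_0 = 67/35, a_1 = 21/5, a_2 = -1/7, so
  g(x) = -x^2/7 + 21*x/5 + 67/35.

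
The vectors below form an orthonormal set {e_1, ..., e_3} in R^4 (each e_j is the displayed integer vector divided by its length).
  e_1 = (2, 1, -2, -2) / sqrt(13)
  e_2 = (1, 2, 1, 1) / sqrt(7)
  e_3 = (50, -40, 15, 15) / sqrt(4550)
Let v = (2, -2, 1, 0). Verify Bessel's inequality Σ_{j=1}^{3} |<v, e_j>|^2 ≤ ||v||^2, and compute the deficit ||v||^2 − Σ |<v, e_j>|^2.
Σ |<v, e_j>|^2 = 17/2; ||v||^2 = 9; deficit = 1/2

Write each e_j = u_j / sqrt(<u_j, u_j>) where u_j is the displayed integer vector. Then <v, e_j> = <v, u_j> / sqrt(<u_j, u_j>), so |<v, e_j>|^2 = <v, u_j>^2 / <u_j, u_j>.
Coefficients: <v, e_1> = 0/sqrt(13), <v, e_2> = -1/sqrt(7), <v, e_3> = 195/sqrt(4550).
Square and sum: Σ |<v, e_j>|^2 = 17/2.
Compute ||v||^2 = v·v = 9.
Deficit = 9 − 17/2 = 1/2 ≥ 0, confirming Bessel's inequality. (The deficit equals ||v − Σ <v,e_j> e_j||^2, the squared distance from v to span{e_j}.)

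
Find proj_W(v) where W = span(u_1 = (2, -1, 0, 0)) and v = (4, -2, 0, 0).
proj_W(v) = (4, -2, 0, 0)

Set up U = [u_1 | ... | u_1] ∈ R^(4×1). The projector onto W = col(U) is P = U (U^T U)^(-1) U^T.
Compute U^T U =
  [5],
and U^T v = (10).
Solve U^T U · c = U^T v for the coefficients: c = (2). The projection is proj_W(v) = U c.
Check: (v - proj_W(v)) · u_1 = 0  (should be 0).
Result: proj_W(v) = (4, -2, 0, 0).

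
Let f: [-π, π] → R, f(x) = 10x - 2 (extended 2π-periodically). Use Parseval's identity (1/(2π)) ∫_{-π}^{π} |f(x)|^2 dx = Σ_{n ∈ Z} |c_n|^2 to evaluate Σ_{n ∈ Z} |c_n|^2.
Σ |c_n|^2 = 100π^2/3 + 4

Expand and integrate term by term over [-π, π]:
  ∫ (10x)^2 dx = 100·(2π^3/3); ∫ 2·10·(-2)·x dx = 0 (odd integrand); ∫ (-2)^2 dx = 4·2π.
So (1/(2π)) ∫_{-π}^{π} (10x - 2)^2 dx = 100π^2/3 + 4 = 100π^2/3 + 4.
Parseval ⇒ Σ |c_n|^2 = 100π^2/3 + 4.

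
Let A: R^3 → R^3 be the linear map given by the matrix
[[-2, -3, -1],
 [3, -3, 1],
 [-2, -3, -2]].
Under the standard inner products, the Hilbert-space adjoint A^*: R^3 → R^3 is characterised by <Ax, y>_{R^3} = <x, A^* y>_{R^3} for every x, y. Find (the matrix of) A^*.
A^* = A^T =
[[-2, 3, -2],
 [-3, -3, -3],
 [-1, 1, -2]]

For real matrices with standard dot products, the defining identity <Ax, y> = <x, A^* y> gives (Ax)^T y = x^T (A^*) y, i.e. x^T A^T y = x^T (A^*) y. Since this holds for all x, y, we must have A^* = A^T. Therefore
A^* =
[[-2, 3, -2],
 [-3, -3, -3],
 [-1, 1, -2]].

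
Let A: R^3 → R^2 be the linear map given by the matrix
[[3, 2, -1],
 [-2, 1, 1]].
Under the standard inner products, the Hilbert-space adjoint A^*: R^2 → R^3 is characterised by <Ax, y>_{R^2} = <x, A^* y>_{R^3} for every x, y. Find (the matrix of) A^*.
A^* = A^T =
[[3, -2],
 [2, 1],
 [-1, 1]]

For real matrices with standard dot products, the defining identity <Ax, y> = <x, A^* y> gives (Ax)^T y = x^T (A^*) y, i.e. x^T A^T y = x^T (A^*) y. Since this holds for all x, y, we must have A^* = A^T. Therefore
A^* =
[[3, -2],
 [2, 1],
 [-1, 1]].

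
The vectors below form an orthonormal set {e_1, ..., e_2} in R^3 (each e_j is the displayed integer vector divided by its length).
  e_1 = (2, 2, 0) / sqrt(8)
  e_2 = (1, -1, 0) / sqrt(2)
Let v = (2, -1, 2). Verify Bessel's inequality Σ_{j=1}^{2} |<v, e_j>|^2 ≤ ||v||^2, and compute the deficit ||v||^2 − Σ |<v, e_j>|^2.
Σ |<v, e_j>|^2 = 5; ||v||^2 = 9; deficit = 4

Write each e_j = u_j / sqrt(<u_j, u_j>) where u_j is the displayed integer vector. Then <v, e_j> = <v, u_j> / sqrt(<u_j, u_j>), so |<v, e_j>|^2 = <v, u_j>^2 / <u_j, u_j>.
Coefficients: <v, e_1> = 2/sqrt(8), <v, e_2> = 3/sqrt(2).
Square and sum: Σ |<v, e_j>|^2 = 5.
Compute ||v||^2 = v·v = 9.
Deficit = 9 − 5 = 4 ≥ 0, confirming Bessel's inequality. (The deficit equals ||v − Σ <v,e_j> e_j||^2, the squared distance from v to span{e_j}.)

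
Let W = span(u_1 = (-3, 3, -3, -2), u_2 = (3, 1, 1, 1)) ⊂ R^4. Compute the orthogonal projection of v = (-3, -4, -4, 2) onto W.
proj_W(v) = (-915/251, -725/251, -95/251, -200/251)

Set up U = [u_1 | ... | u_2] ∈ R^(4×2). The projector onto W = col(U) is P = U (U^T U)^(-1) U^T.
Compute U^T U =
  [31, -11]
  [-11, 12],
and U^T v = (5, -15).
Solve U^T U · c = U^T v for the coefficients: c = (-105/251, -410/251). The projection is proj_W(v) = U c.
Check: (v - proj_W(v)) · u_1 = 0  (should be 0).
Check: (v - proj_W(v)) · u_2 = 0  (should be 0).
Result: proj_W(v) = (-915/251, -725/251, -95/251, -200/251).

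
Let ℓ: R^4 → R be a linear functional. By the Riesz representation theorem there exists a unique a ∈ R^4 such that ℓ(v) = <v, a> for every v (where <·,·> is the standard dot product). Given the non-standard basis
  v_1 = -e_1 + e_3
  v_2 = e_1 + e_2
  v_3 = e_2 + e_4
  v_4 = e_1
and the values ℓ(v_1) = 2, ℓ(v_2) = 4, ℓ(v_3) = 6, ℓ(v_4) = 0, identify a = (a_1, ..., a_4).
a = (0, 4, 2, 2)

Write a = (a_1, ..., a_4) in the standard basis. For each basis vector v_i, ℓ(v_i) = <v_i, a> is a linear equation in the a_j's. Collect the n equations into a matrix system V a = ℓ, where row i of V is v_i (expressed in the standard basis). Since V is invertible (lower-triangular with 1s on the diagonal, up to permutation), solve by back-substitution:
  V =
[[-1, 0, 1, 0],
 [1, 1, 0, 0],
 [0, 1, 0, 1],
 [1, 0, 0, 0]]
  V a = (2, 4, 6, 0)
Solving gives a = (0, 4, 2, 2).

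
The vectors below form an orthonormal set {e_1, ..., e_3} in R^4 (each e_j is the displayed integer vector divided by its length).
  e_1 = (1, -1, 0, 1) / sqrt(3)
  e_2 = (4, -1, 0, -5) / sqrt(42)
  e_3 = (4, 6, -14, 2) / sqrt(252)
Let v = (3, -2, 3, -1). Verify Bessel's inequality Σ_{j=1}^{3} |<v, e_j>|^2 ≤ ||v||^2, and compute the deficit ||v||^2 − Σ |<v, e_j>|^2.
Σ |<v, e_j>|^2 = 389/18; ||v||^2 = 23; deficit = 25/18

Write each e_j = u_j / sqrt(<u_j, u_j>) where u_j is the displayed integer vector. Then <v, e_j> = <v, u_j> / sqrt(<u_j, u_j>), so |<v, e_j>|^2 = <v, u_j>^2 / <u_j, u_j>.
Coefficients: <v, e_1> = 4/sqrt(3), <v, e_2> = 19/sqrt(42), <v, e_3> = -44/sqrt(252).
Square and sum: Σ |<v, e_j>|^2 = 389/18.
Compute ||v||^2 = v·v = 23.
Deficit = 23 − 389/18 = 25/18 ≥ 0, confirming Bessel's inequality. (The deficit equals ||v − Σ <v,e_j> e_j||^2, the squared distance from v to span{e_j}.)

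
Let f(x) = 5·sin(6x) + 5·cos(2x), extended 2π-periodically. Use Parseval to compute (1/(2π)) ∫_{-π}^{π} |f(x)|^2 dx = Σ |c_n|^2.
Σ |c_n|^2 = 25

Expand |f|^2 and use orthogonality of {sin(nx), cos(mx)} on [-π, π]:
  ∫_{-π}^{π} sin(nx)^2 dx = π, ∫ cos(mx)^2 dx = π, and cross terms integrate to 0.
So ∫_{-π}^{π} f(x)^2 dx = 5^2 · π + 5^2 · π = (25 + 25)π.
Divide by 2π: (25 + 25)/2 = 25.
By Parseval, this equals Σ |c_n|^2.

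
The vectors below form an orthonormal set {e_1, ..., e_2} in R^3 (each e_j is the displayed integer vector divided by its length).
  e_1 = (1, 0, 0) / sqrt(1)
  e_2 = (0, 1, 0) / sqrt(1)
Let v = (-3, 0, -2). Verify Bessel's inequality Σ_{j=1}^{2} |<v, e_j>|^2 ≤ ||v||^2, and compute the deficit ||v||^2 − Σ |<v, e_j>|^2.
Σ |<v, e_j>|^2 = 9; ||v||^2 = 13; deficit = 4

Write each e_j = u_j / sqrt(<u_j, u_j>) where u_j is the displayed integer vector. Then <v, e_j> = <v, u_j> / sqrt(<u_j, u_j>), so |<v, e_j>|^2 = <v, u_j>^2 / <u_j, u_j>.
Coefficients: <v, e_1> = -3/sqrt(1), <v, e_2> = 0/sqrt(1).
Square and sum: Σ |<v, e_j>|^2 = 9.
Compute ||v||^2 = v·v = 13.
Deficit = 13 − 9 = 4 ≥ 0, confirming Bessel's inequality. (The deficit equals ||v − Σ <v,e_j> e_j||^2, the squared distance from v to span{e_j}.)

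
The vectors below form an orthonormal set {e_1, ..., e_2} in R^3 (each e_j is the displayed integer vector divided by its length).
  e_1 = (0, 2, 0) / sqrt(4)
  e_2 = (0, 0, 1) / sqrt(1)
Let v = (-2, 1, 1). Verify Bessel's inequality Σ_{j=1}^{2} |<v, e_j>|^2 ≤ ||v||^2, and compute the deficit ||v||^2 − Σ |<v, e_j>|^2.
Σ |<v, e_j>|^2 = 2; ||v||^2 = 6; deficit = 4

Write each e_j = u_j / sqrt(<u_j, u_j>) where u_j is the displayed integer vector. Then <v, e_j> = <v, u_j> / sqrt(<u_j, u_j>), so |<v, e_j>|^2 = <v, u_j>^2 / <u_j, u_j>.
Coefficients: <v, e_1> = 2/sqrt(4), <v, e_2> = 1/sqrt(1).
Square and sum: Σ |<v, e_j>|^2 = 2.
Compute ||v||^2 = v·v = 6.
Deficit = 6 − 2 = 4 ≥ 0, confirming Bessel's inequality. (The deficit equals ||v − Σ <v,e_j> e_j||^2, the squared distance from v to span{e_j}.)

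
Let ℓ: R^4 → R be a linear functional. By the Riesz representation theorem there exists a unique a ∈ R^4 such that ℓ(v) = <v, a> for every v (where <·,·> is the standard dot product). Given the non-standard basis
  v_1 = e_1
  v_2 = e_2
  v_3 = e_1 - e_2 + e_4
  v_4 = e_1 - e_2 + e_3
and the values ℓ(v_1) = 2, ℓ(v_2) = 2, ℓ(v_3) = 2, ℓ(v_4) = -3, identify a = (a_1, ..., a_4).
a = (2, 2, -3, 2)

Write a = (a_1, ..., a_4) in the standard basis. For each basis vector v_i, ℓ(v_i) = <v_i, a> is a linear equation in the a_j's. Collect the n equations into a matrix system V a = ℓ, where row i of V is v_i (expressed in the standard basis). Since V is invertible (lower-triangular with 1s on the diagonal, up to permutation), solve by back-substitution:
  V =
[[1, 0, 0, 0],
 [0, 1, 0, 0],
 [1, -1, 0, 1],
 [1, -1, 1, 0]]
  V a = (2, 2, 2, -3)
Solving gives a = (2, 2, -3, 2).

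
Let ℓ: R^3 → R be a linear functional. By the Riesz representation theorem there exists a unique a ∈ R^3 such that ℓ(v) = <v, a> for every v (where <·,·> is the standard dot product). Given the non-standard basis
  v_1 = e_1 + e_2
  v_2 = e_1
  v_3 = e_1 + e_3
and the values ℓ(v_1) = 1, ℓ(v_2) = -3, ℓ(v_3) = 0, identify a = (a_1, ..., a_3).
a = (-3, 4, 3)

Write a = (a_1, ..., a_3) in the standard basis. For each basis vector v_i, ℓ(v_i) = <v_i, a> is a linear equation in the a_j's. Collect the n equations into a matrix system V a = ℓ, where row i of V is v_i (expressed in the standard basis). Since V is invertible (lower-triangular with 1s on the diagonal, up to permutation), solve by back-substitution:
  V =
[[1, 1, 0],
 [1, 0, 0],
 [1, 0, 1]]
  V a = (1, -3, 0)
Solving gives a = (-3, 4, 3).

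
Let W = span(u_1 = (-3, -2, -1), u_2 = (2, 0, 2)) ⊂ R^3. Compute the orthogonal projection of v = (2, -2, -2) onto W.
proj_W(v) = (0, 0, 0)

Set up U = [u_1 | ... | u_2] ∈ R^(3×2). The projector onto W = col(U) is P = U (U^T U)^(-1) U^T.
Compute U^T U =
  [14, -8]
  [-8, 8],
and U^T v = (0, 0).
Solve U^T U · c = U^T v for the coefficients: c = (0, 0). The projection is proj_W(v) = U c.
Check: (v - proj_W(v)) · u_1 = 0  (should be 0).
Check: (v - proj_W(v)) · u_2 = 0  (should be 0).
Result: proj_W(v) = (0, 0, 0).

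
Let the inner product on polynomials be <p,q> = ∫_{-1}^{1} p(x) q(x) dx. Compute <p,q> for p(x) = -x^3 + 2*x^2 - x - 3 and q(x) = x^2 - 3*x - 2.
<p,q> = 34/3

Expand the product: p(x)·q(x) = -x^5 + 5*x^4 - 5*x^3 - 4*x^2 + 11*x + 6.
∫_{-1}^{1} of each monomial x^k gives [2/(k+1) if k even, 0 if k odd]. Integrating term-by-term (or equivalently evaluating the antiderivative F(x) = -x^6/6 + x^5 - 5*x^4/4 - 4*x^3/3 + 11*x^2/2 + 6*x at the endpoints):
  F(1) − F(−1) = 39/4 − (-19/12) = 34/3.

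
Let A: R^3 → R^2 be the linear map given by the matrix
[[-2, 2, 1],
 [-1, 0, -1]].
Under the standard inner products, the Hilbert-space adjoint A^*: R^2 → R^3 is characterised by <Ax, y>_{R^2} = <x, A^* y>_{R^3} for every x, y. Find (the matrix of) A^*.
A^* = A^T =
[[-2, -1],
 [2, 0],
 [1, -1]]

For real matrices with standard dot products, the defining identity <Ax, y> = <x, A^* y> gives (Ax)^T y = x^T (A^*) y, i.e. x^T A^T y = x^T (A^*) y. Since this holds for all x, y, we must have A^* = A^T. Therefore
A^* =
[[-2, -1],
 [2, 0],
 [1, -1]].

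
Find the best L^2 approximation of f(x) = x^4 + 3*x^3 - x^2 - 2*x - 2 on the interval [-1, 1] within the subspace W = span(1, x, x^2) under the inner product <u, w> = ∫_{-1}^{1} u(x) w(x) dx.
g(x) = -x^2/7 - x/5 - 73/35

The best approximation g ∈ W is the orthogonal projection of f onto W. Writing g = a_0 + a_1 x + a_2 x^2, the coefficients solve the normal equations G · a = b where
  G_{ij} = <φ_i, φ_j> and b_i = <f, φ_i>, with φ_0 = 1, φ_1 = x, φ_2 = x^2.
G =
  [2, 0, 2/3]
  [0, 2/3, 0]
  [2/3, 0, 2/5],
b = (-64/15, -2/15, -152/105).
Solving gives a_0 = -73/35, a_1 = -1/5, a_2 = -1/7, so
  g(x) = -x^2/7 - x/5 - 73/35.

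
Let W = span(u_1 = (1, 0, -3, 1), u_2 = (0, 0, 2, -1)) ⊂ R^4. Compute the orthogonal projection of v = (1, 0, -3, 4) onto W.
proj_W(v) = (0, 0, -4, 2)

Set up U = [u_1 | ... | u_2] ∈ R^(4×2). The projector onto W = col(U) is P = U (U^T U)^(-1) U^T.
Compute U^T U =
  [11, -7]
  [-7, 5],
and U^T v = (14, -10).
Solve U^T U · c = U^T v for the coefficients: c = (0, -2). The projection is proj_W(v) = U c.
Check: (v - proj_W(v)) · u_1 = 0  (should be 0).
Check: (v - proj_W(v)) · u_2 = 0  (should be 0).
Result: proj_W(v) = (0, 0, -4, 2).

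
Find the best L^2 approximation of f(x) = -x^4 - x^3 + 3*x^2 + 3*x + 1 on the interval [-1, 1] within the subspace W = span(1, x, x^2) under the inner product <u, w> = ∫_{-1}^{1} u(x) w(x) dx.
g(x) = 15*x^2/7 + 12*x/5 + 38/35

The best approximation g ∈ W is the orthogonal projection of f onto W. Writing g = a_0 + a_1 x + a_2 x^2, the coefficients solve the normal equations G · a = b where
  G_{ij} = <φ_i, φ_j> and b_i = <f, φ_i>, with φ_0 = 1, φ_1 = x, φ_2 = x^2.
G =
  [2, 0, 2/3]
  [0, 2/3, 0]
  [2/3, 0, 2/5],
b = (18/5, 8/5, 166/105).
Solving gives a_0 = 38/35, a_1 = 12/5, a_2 = 15/7, so
  g(x) = 15*x^2/7 + 12*x/5 + 38/35.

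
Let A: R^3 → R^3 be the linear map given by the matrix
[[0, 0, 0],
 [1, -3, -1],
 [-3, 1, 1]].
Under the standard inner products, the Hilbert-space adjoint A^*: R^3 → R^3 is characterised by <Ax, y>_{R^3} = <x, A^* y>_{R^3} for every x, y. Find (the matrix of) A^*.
A^* = A^T =
[[0, 1, -3],
 [0, -3, 1],
 [0, -1, 1]]

For real matrices with standard dot products, the defining identity <Ax, y> = <x, A^* y> gives (Ax)^T y = x^T (A^*) y, i.e. x^T A^T y = x^T (A^*) y. Since this holds for all x, y, we must have A^* = A^T. Therefore
A^* =
[[0, 1, -3],
 [0, -3, 1],
 [0, -1, 1]].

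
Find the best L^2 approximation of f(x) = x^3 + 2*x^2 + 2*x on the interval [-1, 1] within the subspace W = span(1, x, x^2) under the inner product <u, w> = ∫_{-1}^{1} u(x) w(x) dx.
g(x) = 2*x^2 + 13*x/5

The best approximation g ∈ W is the orthogonal projection of f onto W. Writing g = a_0 + a_1 x + a_2 x^2, the coefficients solve the normal equations G · a = b where
  G_{ij} = <φ_i, φ_j> and b_i = <f, φ_i>, with φ_0 = 1, φ_1 = x, φ_2 = x^2.
G =
  [2, 0, 2/3]
  [0, 2/3, 0]
  [2/3, 0, 2/5],
b = (4/3, 26/15, 4/5).
Solving gives a_0 = 0, a_1 = 13/5, a_2 = 2, so
  g(x) = 2*x^2 + 13*x/5.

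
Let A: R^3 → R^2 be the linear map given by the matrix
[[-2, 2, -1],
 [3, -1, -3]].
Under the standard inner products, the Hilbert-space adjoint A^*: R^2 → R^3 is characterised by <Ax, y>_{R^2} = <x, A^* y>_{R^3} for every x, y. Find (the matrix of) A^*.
A^* = A^T =
[[-2, 3],
 [2, -1],
 [-1, -3]]

For real matrices with standard dot products, the defining identity <Ax, y> = <x, A^* y> gives (Ax)^T y = x^T (A^*) y, i.e. x^T A^T y = x^T (A^*) y. Since this holds for all x, y, we must have A^* = A^T. Therefore
A^* =
[[-2, 3],
 [2, -1],
 [-1, -3]].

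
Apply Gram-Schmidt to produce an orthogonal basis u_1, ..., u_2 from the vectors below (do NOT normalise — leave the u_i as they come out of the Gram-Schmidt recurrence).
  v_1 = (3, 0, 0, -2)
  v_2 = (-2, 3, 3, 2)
Orthogonal basis:
  u_1 = (3, 0, 0, -2)
  u_2 = (4/13, 3, 3, 6/13)

Apply the Gram-Schmidt recurrence
  u_1 = v_1
  u_i = v_i − Σ_{j<i} ((v_i · u_j) / (u_j · u_j)) · u_j.

Step by step this gives:
  u_1 = (3, 0, 0, -2)
  u_2 = (4/13, 3, 3, 6/13)

Orthogonality check:
  u_2 · u_1 = 0 (should be 0)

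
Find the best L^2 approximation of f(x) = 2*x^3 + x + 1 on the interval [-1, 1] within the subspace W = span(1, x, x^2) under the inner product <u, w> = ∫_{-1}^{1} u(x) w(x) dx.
g(x) = 11*x/5 + 1

The best approximation g ∈ W is the orthogonal projection of f onto W. Writing g = a_0 + a_1 x + a_2 x^2, the coefficients solve the normal equations G · a = b where
  G_{ij} = <φ_i, φ_j> and b_i = <f, φ_i>, with φ_0 = 1, φ_1 = x, φ_2 = x^2.
G =
  [2, 0, 2/3]
  [0, 2/3, 0]
  [2/3, 0, 2/5],
b = (2, 22/15, 2/3).
Solving gives a_0 = 1, a_1 = 11/5, a_2 = 0, so
  g(x) = 11*x/5 + 1.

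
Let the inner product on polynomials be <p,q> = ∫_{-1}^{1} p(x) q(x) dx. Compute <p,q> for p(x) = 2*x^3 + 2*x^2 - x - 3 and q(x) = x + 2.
<p,q> = -46/5

Expand the product: p(x)·q(x) = 2*x^4 + 6*x^3 + 3*x^2 - 5*x - 6.
∫_{-1}^{1} of each monomial x^k gives [2/(k+1) if k even, 0 if k odd]. Integrating term-by-term (or equivalently evaluating the antiderivative F(x) = 2*x^5/5 + 3*x^4/2 + x^3 - 5*x^2/2 - 6*x at the endpoints):
  F(1) − F(−1) = -28/5 − (18/5) = -46/5.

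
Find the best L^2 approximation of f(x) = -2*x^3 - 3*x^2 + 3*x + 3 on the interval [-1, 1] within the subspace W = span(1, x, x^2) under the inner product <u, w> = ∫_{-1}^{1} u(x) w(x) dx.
g(x) = -3*x^2 + 9*x/5 + 3

The best approximation g ∈ W is the orthogonal projection of f onto W. Writing g = a_0 + a_1 x + a_2 x^2, the coefficients solve the normal equations G · a = b where
  G_{ij} = <φ_i, φ_j> and b_i = <f, φ_i>, with φ_0 = 1, φ_1 = x, φ_2 = x^2.
G =
  [2, 0, 2/3]
  [0, 2/3, 0]
  [2/3, 0, 2/5],
b = (4, 6/5, 4/5).
Solving gives a_0 = 3, a_1 = 9/5, a_2 = -3, so
  g(x) = -3*x^2 + 9*x/5 + 3.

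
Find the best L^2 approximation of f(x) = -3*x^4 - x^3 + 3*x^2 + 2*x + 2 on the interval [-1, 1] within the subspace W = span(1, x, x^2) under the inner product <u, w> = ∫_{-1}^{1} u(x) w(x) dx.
g(x) = 3*x^2/7 + 7*x/5 + 79/35

The best approximation g ∈ W is the orthogonal projection of f onto W. Writing g = a_0 + a_1 x + a_2 x^2, the coefficients solve the normal equations G · a = b where
  G_{ij} = <φ_i, φ_j> and b_i = <f, φ_i>, with φ_0 = 1, φ_1 = x, φ_2 = x^2.
G =
  [2, 0, 2/3]
  [0, 2/3, 0]
  [2/3, 0, 2/5],
b = (24/5, 14/15, 176/105).
Solving gives a_0 = 79/35, a_1 = 7/5, a_2 = 3/7, so
  g(x) = 3*x^2/7 + 7*x/5 + 79/35.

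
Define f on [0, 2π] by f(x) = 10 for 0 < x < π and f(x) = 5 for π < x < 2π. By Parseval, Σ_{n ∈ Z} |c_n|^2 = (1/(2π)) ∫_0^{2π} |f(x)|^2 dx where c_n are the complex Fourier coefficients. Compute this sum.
Σ |c_n|^2 = 125/2

Parseval equates the L^2 energy of f (normalised by 1/(2π)) with the ℓ^2 sum of its Fourier coefficients: (1/(2π)) ∫_0^{2π} |f|^2 = Σ |c_n|^2.
Compute the left side: (1/(2π)) [∫_0^π 10^2 dx + ∫_π^{2π} 5^2 dx] = (1/(2π)) · (100π + 25π) = (100 + 25)/2 = 125/2.
So Σ_{n ∈ Z} |c_n|^2 = 125/2.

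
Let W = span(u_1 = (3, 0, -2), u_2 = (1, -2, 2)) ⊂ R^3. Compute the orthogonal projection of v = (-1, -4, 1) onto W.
proj_W(v) = (1/29, -56/29, 74/29)

Set up U = [u_1 | ... | u_2] ∈ R^(3×2). The projector onto W = col(U) is P = U (U^T U)^(-1) U^T.
Compute U^T U =
  [13, -1]
  [-1, 9],
and U^T v = (-5, 9).
Solve U^T U · c = U^T v for the coefficients: c = (-9/29, 28/29). The projection is proj_W(v) = U c.
Check: (v - proj_W(v)) · u_1 = 0  (should be 0).
Check: (v - proj_W(v)) · u_2 = 0  (should be 0).
Result: proj_W(v) = (1/29, -56/29, 74/29).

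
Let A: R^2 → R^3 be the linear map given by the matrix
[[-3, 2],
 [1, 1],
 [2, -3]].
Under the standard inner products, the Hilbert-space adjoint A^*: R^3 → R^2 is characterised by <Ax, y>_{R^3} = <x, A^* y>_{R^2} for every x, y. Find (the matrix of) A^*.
A^* = A^T =
[[-3, 1, 2],
 [2, 1, -3]]

For real matrices with standard dot products, the defining identity <Ax, y> = <x, A^* y> gives (Ax)^T y = x^T (A^*) y, i.e. x^T A^T y = x^T (A^*) y. Since this holds for all x, y, we must have A^* = A^T. Therefore
A^* =
[[-3, 1, 2],
 [2, 1, -3]].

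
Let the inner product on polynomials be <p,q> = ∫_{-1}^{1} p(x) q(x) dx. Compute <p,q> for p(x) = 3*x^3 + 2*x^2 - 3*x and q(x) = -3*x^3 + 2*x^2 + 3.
<p,q> = 232/35

Expand the product: p(x)·q(x) = -9*x^6 + 13*x^4 + 3*x^3 + 6*x^2 - 9*x.
∫_{-1}^{1} of each monomial x^k gives [2/(k+1) if k even, 0 if k odd]. Integrating term-by-term (or equivalently evaluating the antiderivative F(x) = -9*x^7/7 + 13*x^5/5 + 3*x^4/4 + 2*x^3 - 9*x^2/2 at the endpoints):
  F(1) − F(−1) = -61/140 − (-989/140) = 232/35.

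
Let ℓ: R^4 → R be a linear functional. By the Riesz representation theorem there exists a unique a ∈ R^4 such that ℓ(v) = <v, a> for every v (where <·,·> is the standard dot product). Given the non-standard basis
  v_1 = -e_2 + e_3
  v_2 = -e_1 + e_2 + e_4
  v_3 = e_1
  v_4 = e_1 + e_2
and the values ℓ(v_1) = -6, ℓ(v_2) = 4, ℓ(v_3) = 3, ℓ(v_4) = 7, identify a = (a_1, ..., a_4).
a = (3, 4, -2, 3)

Write a = (a_1, ..., a_4) in the standard basis. For each basis vector v_i, ℓ(v_i) = <v_i, a> is a linear equation in the a_j's. Collect the n equations into a matrix system V a = ℓ, where row i of V is v_i (expressed in the standard basis). Since V is invertible (lower-triangular with 1s on the diagonal, up to permutation), solve by back-substitution:
  V =
[[0, -1, 1, 0],
 [-1, 1, 0, 1],
 [1, 0, 0, 0],
 [1, 1, 0, 0]]
  V a = (-6, 4, 3, 7)
Solving gives a = (3, 4, -2, 3).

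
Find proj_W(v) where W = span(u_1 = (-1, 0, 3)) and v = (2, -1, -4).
proj_W(v) = (7/5, 0, -21/5)

Set up U = [u_1 | ... | u_1] ∈ R^(3×1). The projector onto W = col(U) is P = U (U^T U)^(-1) U^T.
Compute U^T U =
  [10],
and U^T v = (-14).
Solve U^T U · c = U^T v for the coefficients: c = (-7/5). The projection is proj_W(v) = U c.
Check: (v - proj_W(v)) · u_1 = 0  (should be 0).
Result: proj_W(v) = (7/5, 0, -21/5).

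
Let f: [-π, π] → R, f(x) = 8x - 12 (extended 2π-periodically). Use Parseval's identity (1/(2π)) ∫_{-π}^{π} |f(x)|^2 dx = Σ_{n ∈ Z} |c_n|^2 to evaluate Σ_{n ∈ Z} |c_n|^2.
Σ |c_n|^2 = 64π^2/3 + 144

Expand and integrate term by term over [-π, π]:
  ∫ (8x)^2 dx = 64·(2π^3/3); ∫ 2·8·(-12)·x dx = 0 (odd integrand); ∫ (-12)^2 dx = 144·2π.
So (1/(2π)) ∫_{-π}^{π} (8x - 12)^2 dx = 64π^2/3 + 144 = 64π^2/3 + 144.
Parseval ⇒ Σ |c_n|^2 = 64π^2/3 + 144.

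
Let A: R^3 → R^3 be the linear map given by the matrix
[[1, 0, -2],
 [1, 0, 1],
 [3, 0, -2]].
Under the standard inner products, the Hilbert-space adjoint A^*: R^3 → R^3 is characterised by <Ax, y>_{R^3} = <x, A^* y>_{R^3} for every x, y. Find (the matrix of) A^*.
A^* = A^T =
[[1, 1, 3],
 [0, 0, 0],
 [-2, 1, -2]]

For real matrices with standard dot products, the defining identity <Ax, y> = <x, A^* y> gives (Ax)^T y = x^T (A^*) y, i.e. x^T A^T y = x^T (A^*) y. Since this holds for all x, y, we must have A^* = A^T. Therefore
A^* =
[[1, 1, 3],
 [0, 0, 0],
 [-2, 1, -2]].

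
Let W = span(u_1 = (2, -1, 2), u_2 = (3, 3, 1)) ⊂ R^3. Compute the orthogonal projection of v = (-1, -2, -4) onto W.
proj_W(v) = (-405/146, -72/73, -251/146)

Set up U = [u_1 | ... | u_2] ∈ R^(3×2). The projector onto W = col(U) is P = U (U^T U)^(-1) U^T.
Compute U^T U =
  [9, 5]
  [5, 19],
and U^T v = (-8, -13).
Solve U^T U · c = U^T v for the coefficients: c = (-87/146, -77/146). The projection is proj_W(v) = U c.
Check: (v - proj_W(v)) · u_1 = 0  (should be 0).
Check: (v - proj_W(v)) · u_2 = 0  (should be 0).
Result: proj_W(v) = (-405/146, -72/73, -251/146).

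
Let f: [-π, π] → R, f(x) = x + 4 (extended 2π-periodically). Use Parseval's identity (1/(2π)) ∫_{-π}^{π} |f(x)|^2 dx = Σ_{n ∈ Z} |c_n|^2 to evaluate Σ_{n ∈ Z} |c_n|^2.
Σ |c_n|^2 = π^2/3 + 16

Expand and integrate term by term over [-π, π]:
  ∫ (x)^2 dx = 1·(2π^3/3); ∫ 2·1·(4)·x dx = 0 (odd integrand); ∫ 4^2 dx = 16·2π.
So (1/(2π)) ∫_{-π}^{π} (x + 4)^2 dx = 1π^2/3 + 16 = π^2/3 + 16.
Parseval ⇒ Σ |c_n|^2 = π^2/3 + 16.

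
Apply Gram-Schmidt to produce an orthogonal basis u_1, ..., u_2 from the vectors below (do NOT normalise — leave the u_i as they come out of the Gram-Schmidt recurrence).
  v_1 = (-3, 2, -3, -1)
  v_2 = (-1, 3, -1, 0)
Orthogonal basis:
  u_1 = (-3, 2, -3, -1)
  u_2 = (13/23, 45/23, 13/23, 12/23)

Apply the Gram-Schmidt recurrence
  u_1 = v_1
  u_i = v_i − Σ_{j<i} ((v_i · u_j) / (u_j · u_j)) · u_j.

Step by step this gives:
  u_1 = (-3, 2, -3, -1)
  u_2 = (13/23, 45/23, 13/23, 12/23)

Orthogonality check:
  u_2 · u_1 = 0 (should be 0)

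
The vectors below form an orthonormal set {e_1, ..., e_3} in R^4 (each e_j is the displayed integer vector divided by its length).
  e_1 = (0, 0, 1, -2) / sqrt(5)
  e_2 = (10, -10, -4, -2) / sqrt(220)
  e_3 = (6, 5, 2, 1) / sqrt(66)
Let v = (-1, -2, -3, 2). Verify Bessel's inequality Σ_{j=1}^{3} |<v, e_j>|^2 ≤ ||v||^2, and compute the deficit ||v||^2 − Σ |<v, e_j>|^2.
Σ |<v, e_j>|^2 = 52/3; ||v||^2 = 18; deficit = 2/3

Write each e_j = u_j / sqrt(<u_j, u_j>) where u_j is the displayed integer vector. Then <v, e_j> = <v, u_j> / sqrt(<u_j, u_j>), so |<v, e_j>|^2 = <v, u_j>^2 / <u_j, u_j>.
Coefficients: <v, e_1> = -7/sqrt(5), <v, e_2> = 18/sqrt(220), <v, e_3> = -20/sqrt(66).
Square and sum: Σ |<v, e_j>|^2 = 52/3.
Compute ||v||^2 = v·v = 18.
Deficit = 18 − 52/3 = 2/3 ≥ 0, confirming Bessel's inequality. (The deficit equals ||v − Σ <v,e_j> e_j||^2, the squared distance from v to span{e_j}.)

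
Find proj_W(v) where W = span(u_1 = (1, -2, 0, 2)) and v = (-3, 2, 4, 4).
proj_W(v) = (1/9, -2/9, 0, 2/9)

Set up U = [u_1 | ... | u_1] ∈ R^(4×1). The projector onto W = col(U) is P = U (U^T U)^(-1) U^T.
Compute U^T U =
  [9],
and U^T v = (1).
Solve U^T U · c = U^T v for the coefficients: c = (1/9). The projection is proj_W(v) = U c.
Check: (v - proj_W(v)) · u_1 = 0  (should be 0).
Result: proj_W(v) = (1/9, -2/9, 0, 2/9).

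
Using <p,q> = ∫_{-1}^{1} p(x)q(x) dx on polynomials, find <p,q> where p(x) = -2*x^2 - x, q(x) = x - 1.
<p,q> = 2/3

Expand the product: p(x)·q(x) = -2*x^3 + x^2 + x.
∫_{-1}^{1} of each monomial x^k gives [2/(k+1) if k even, 0 if k odd]. Integrating term-by-term (or equivalently evaluating the antiderivative F(x) = -x^4/2 + x^3/3 + x^2/2 at the endpoints):
  F(1) − F(−1) = 1/3 − (-1/3) = 2/3.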